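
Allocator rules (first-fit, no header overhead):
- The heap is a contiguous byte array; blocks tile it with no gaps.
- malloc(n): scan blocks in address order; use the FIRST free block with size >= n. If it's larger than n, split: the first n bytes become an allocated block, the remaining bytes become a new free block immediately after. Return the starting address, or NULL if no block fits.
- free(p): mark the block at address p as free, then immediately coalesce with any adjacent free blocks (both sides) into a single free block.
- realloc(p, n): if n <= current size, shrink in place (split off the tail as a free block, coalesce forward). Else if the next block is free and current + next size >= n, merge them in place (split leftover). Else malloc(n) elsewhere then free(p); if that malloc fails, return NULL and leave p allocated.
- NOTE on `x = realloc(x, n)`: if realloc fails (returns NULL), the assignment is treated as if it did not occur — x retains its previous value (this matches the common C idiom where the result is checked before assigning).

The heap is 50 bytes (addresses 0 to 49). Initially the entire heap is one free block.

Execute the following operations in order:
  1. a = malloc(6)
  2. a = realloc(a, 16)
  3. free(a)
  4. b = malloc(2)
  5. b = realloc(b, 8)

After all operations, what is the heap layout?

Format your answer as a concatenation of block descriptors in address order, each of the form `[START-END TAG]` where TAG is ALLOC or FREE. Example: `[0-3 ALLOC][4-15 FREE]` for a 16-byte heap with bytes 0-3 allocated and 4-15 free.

Answer: [0-7 ALLOC][8-49 FREE]

Derivation:
Op 1: a = malloc(6) -> a = 0; heap: [0-5 ALLOC][6-49 FREE]
Op 2: a = realloc(a, 16) -> a = 0; heap: [0-15 ALLOC][16-49 FREE]
Op 3: free(a) -> (freed a); heap: [0-49 FREE]
Op 4: b = malloc(2) -> b = 0; heap: [0-1 ALLOC][2-49 FREE]
Op 5: b = realloc(b, 8) -> b = 0; heap: [0-7 ALLOC][8-49 FREE]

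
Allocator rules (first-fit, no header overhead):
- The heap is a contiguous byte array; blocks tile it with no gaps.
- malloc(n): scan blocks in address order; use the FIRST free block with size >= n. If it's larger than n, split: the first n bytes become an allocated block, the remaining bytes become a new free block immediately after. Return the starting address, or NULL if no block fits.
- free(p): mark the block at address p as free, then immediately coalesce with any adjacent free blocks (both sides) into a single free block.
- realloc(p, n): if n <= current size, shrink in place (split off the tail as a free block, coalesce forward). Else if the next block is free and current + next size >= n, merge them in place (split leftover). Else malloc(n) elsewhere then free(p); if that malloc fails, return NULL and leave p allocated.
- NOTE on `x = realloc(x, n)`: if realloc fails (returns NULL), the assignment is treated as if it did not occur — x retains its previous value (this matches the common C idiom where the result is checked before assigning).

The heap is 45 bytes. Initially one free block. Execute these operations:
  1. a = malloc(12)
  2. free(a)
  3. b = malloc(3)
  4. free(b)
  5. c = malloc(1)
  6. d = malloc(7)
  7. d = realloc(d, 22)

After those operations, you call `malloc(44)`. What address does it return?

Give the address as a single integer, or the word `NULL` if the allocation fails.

Answer: NULL

Derivation:
Op 1: a = malloc(12) -> a = 0; heap: [0-11 ALLOC][12-44 FREE]
Op 2: free(a) -> (freed a); heap: [0-44 FREE]
Op 3: b = malloc(3) -> b = 0; heap: [0-2 ALLOC][3-44 FREE]
Op 4: free(b) -> (freed b); heap: [0-44 FREE]
Op 5: c = malloc(1) -> c = 0; heap: [0-0 ALLOC][1-44 FREE]
Op 6: d = malloc(7) -> d = 1; heap: [0-0 ALLOC][1-7 ALLOC][8-44 FREE]
Op 7: d = realloc(d, 22) -> d = 1; heap: [0-0 ALLOC][1-22 ALLOC][23-44 FREE]
malloc(44): first-fit scan over [0-0 ALLOC][1-22 ALLOC][23-44 FREE] -> NULL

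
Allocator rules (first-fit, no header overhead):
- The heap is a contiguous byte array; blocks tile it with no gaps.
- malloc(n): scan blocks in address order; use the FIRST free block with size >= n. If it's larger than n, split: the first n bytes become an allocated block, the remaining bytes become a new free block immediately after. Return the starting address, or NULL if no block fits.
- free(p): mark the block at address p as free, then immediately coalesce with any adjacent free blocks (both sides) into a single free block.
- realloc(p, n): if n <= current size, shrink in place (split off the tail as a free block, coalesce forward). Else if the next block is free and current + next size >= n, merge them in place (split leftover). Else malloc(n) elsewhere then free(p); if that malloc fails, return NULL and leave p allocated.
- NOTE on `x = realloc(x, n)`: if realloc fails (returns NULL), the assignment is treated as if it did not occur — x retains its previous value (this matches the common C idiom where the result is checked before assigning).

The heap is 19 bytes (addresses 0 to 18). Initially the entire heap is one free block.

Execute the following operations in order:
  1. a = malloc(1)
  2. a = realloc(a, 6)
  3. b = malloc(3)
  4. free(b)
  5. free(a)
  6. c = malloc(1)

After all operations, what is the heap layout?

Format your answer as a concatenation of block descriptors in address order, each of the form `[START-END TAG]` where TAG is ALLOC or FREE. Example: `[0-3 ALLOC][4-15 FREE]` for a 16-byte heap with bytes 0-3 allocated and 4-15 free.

Answer: [0-0 ALLOC][1-18 FREE]

Derivation:
Op 1: a = malloc(1) -> a = 0; heap: [0-0 ALLOC][1-18 FREE]
Op 2: a = realloc(a, 6) -> a = 0; heap: [0-5 ALLOC][6-18 FREE]
Op 3: b = malloc(3) -> b = 6; heap: [0-5 ALLOC][6-8 ALLOC][9-18 FREE]
Op 4: free(b) -> (freed b); heap: [0-5 ALLOC][6-18 FREE]
Op 5: free(a) -> (freed a); heap: [0-18 FREE]
Op 6: c = malloc(1) -> c = 0; heap: [0-0 ALLOC][1-18 FREE]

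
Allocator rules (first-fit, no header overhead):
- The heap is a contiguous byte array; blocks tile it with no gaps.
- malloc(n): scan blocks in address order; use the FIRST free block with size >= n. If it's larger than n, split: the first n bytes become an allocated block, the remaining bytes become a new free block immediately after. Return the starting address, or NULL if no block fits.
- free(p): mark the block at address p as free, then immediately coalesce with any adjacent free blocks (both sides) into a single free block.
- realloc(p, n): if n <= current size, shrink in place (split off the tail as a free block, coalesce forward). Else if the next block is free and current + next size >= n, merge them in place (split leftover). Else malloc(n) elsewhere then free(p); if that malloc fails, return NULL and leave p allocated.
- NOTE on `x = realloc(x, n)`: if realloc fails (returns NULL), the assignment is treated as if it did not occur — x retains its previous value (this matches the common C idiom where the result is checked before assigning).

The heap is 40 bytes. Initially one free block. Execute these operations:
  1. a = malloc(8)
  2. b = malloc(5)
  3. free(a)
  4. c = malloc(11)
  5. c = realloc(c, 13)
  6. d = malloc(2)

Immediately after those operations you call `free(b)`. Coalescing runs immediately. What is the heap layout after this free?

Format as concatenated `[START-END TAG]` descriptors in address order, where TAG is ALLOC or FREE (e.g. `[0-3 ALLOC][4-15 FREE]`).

Op 1: a = malloc(8) -> a = 0; heap: [0-7 ALLOC][8-39 FREE]
Op 2: b = malloc(5) -> b = 8; heap: [0-7 ALLOC][8-12 ALLOC][13-39 FREE]
Op 3: free(a) -> (freed a); heap: [0-7 FREE][8-12 ALLOC][13-39 FREE]
Op 4: c = malloc(11) -> c = 13; heap: [0-7 FREE][8-12 ALLOC][13-23 ALLOC][24-39 FREE]
Op 5: c = realloc(c, 13) -> c = 13; heap: [0-7 FREE][8-12 ALLOC][13-25 ALLOC][26-39 FREE]
Op 6: d = malloc(2) -> d = 0; heap: [0-1 ALLOC][2-7 FREE][8-12 ALLOC][13-25 ALLOC][26-39 FREE]
free(b): b = 8 -> block [8-12 ALLOC]; mark free, coalesce with adjacent free neighbors -> [0-1 ALLOC][2-12 FREE][13-25 ALLOC][26-39 FREE]

Answer: [0-1 ALLOC][2-12 FREE][13-25 ALLOC][26-39 FREE]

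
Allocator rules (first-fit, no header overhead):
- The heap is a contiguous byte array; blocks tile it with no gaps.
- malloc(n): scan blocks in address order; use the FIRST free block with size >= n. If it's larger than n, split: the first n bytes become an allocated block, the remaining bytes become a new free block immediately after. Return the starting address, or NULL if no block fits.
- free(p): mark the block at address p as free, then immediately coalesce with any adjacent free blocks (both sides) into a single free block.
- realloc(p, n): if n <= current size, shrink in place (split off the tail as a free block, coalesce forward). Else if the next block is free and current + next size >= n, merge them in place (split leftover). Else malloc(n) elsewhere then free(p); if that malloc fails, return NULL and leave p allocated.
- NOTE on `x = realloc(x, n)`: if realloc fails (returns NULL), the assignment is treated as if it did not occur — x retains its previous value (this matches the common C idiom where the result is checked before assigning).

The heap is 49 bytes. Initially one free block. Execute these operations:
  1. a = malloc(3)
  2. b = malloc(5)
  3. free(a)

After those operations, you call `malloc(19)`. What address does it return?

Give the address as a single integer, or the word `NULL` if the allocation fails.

Op 1: a = malloc(3) -> a = 0; heap: [0-2 ALLOC][3-48 FREE]
Op 2: b = malloc(5) -> b = 3; heap: [0-2 ALLOC][3-7 ALLOC][8-48 FREE]
Op 3: free(a) -> (freed a); heap: [0-2 FREE][3-7 ALLOC][8-48 FREE]
malloc(19): first-fit scan over [0-2 FREE][3-7 ALLOC][8-48 FREE] -> 8

Answer: 8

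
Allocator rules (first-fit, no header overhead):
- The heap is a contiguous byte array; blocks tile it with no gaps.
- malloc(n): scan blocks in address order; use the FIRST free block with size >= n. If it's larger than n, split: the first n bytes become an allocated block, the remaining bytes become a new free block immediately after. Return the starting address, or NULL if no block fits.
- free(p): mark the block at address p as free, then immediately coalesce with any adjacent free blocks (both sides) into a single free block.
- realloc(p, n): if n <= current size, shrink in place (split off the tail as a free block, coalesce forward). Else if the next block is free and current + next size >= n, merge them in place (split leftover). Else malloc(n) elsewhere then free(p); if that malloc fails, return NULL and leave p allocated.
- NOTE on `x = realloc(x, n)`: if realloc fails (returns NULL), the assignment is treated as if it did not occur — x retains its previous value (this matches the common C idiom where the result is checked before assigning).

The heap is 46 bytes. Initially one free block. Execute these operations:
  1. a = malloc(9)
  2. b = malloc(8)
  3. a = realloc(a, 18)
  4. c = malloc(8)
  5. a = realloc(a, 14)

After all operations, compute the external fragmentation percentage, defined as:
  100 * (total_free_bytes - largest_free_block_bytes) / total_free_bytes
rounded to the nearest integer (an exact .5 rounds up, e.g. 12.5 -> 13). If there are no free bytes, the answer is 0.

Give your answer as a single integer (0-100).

Answer: 6

Derivation:
Op 1: a = malloc(9) -> a = 0; heap: [0-8 ALLOC][9-45 FREE]
Op 2: b = malloc(8) -> b = 9; heap: [0-8 ALLOC][9-16 ALLOC][17-45 FREE]
Op 3: a = realloc(a, 18) -> a = 17; heap: [0-8 FREE][9-16 ALLOC][17-34 ALLOC][35-45 FREE]
Op 4: c = malloc(8) -> c = 0; heap: [0-7 ALLOC][8-8 FREE][9-16 ALLOC][17-34 ALLOC][35-45 FREE]
Op 5: a = realloc(a, 14) -> a = 17; heap: [0-7 ALLOC][8-8 FREE][9-16 ALLOC][17-30 ALLOC][31-45 FREE]
Free blocks: [1 15] total_free=16 largest=15 -> 100*(16-15)/16 = 100/16 = 6.25 -> rounds to 6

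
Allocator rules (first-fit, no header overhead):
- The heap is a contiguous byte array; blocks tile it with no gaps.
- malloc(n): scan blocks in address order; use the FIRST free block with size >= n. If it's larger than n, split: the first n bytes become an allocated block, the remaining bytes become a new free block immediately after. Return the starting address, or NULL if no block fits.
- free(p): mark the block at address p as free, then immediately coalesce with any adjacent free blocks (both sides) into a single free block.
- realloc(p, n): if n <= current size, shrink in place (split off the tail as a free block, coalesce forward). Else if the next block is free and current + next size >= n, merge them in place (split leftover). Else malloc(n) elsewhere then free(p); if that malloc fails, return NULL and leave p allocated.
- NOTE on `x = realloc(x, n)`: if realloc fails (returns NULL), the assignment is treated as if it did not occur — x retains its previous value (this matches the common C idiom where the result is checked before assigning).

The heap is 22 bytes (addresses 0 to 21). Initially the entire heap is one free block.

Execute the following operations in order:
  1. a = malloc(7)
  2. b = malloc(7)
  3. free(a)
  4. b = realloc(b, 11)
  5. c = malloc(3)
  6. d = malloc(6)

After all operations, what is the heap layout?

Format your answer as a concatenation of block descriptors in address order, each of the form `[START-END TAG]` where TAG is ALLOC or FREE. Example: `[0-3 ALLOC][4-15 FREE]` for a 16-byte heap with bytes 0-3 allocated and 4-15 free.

Op 1: a = malloc(7) -> a = 0; heap: [0-6 ALLOC][7-21 FREE]
Op 2: b = malloc(7) -> b = 7; heap: [0-6 ALLOC][7-13 ALLOC][14-21 FREE]
Op 3: free(a) -> (freed a); heap: [0-6 FREE][7-13 ALLOC][14-21 FREE]
Op 4: b = realloc(b, 11) -> b = 7; heap: [0-6 FREE][7-17 ALLOC][18-21 FREE]
Op 5: c = malloc(3) -> c = 0; heap: [0-2 ALLOC][3-6 FREE][7-17 ALLOC][18-21 FREE]
Op 6: d = malloc(6) -> d = NULL; heap: [0-2 ALLOC][3-6 FREE][7-17 ALLOC][18-21 FREE]

Answer: [0-2 ALLOC][3-6 FREE][7-17 ALLOC][18-21 FREE]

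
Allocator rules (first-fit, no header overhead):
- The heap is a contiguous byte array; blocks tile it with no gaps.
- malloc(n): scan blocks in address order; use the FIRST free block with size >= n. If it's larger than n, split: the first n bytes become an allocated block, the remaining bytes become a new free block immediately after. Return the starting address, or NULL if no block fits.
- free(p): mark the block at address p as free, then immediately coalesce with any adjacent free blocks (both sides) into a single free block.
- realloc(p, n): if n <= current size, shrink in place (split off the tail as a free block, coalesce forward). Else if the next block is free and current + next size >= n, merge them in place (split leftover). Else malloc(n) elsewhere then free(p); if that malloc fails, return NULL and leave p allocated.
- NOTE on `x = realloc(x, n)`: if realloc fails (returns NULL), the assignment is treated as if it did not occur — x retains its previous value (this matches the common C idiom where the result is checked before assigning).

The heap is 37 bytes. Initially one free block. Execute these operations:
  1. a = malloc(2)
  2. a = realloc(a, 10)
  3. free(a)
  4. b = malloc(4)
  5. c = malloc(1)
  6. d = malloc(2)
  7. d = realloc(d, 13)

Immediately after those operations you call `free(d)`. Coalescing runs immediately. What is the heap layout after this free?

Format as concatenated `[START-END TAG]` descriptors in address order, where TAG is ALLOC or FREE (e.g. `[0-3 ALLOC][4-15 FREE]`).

Op 1: a = malloc(2) -> a = 0; heap: [0-1 ALLOC][2-36 FREE]
Op 2: a = realloc(a, 10) -> a = 0; heap: [0-9 ALLOC][10-36 FREE]
Op 3: free(a) -> (freed a); heap: [0-36 FREE]
Op 4: b = malloc(4) -> b = 0; heap: [0-3 ALLOC][4-36 FREE]
Op 5: c = malloc(1) -> c = 4; heap: [0-3 ALLOC][4-4 ALLOC][5-36 FREE]
Op 6: d = malloc(2) -> d = 5; heap: [0-3 ALLOC][4-4 ALLOC][5-6 ALLOC][7-36 FREE]
Op 7: d = realloc(d, 13) -> d = 5; heap: [0-3 ALLOC][4-4 ALLOC][5-17 ALLOC][18-36 FREE]
free(d): d = 5 -> block [5-17 ALLOC]; mark free, coalesce with adjacent free neighbors -> [0-3 ALLOC][4-4 ALLOC][5-36 FREE]

Answer: [0-3 ALLOC][4-4 ALLOC][5-36 FREE]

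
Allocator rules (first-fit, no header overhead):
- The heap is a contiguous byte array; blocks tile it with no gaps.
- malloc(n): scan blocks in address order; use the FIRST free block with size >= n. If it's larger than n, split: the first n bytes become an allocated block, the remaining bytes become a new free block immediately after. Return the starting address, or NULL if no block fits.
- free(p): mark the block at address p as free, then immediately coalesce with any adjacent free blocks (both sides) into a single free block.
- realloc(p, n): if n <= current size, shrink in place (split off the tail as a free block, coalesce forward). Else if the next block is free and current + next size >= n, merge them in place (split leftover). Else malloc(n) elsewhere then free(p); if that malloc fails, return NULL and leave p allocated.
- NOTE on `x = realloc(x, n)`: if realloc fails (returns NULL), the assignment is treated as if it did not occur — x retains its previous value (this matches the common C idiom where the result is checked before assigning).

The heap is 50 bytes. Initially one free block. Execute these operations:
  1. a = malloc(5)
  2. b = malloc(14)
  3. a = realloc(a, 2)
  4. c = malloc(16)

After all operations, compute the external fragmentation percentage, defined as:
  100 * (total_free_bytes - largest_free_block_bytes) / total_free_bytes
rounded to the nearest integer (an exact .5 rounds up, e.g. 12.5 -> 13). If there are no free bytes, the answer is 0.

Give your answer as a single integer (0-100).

Answer: 17

Derivation:
Op 1: a = malloc(5) -> a = 0; heap: [0-4 ALLOC][5-49 FREE]
Op 2: b = malloc(14) -> b = 5; heap: [0-4 ALLOC][5-18 ALLOC][19-49 FREE]
Op 3: a = realloc(a, 2) -> a = 0; heap: [0-1 ALLOC][2-4 FREE][5-18 ALLOC][19-49 FREE]
Op 4: c = malloc(16) -> c = 19; heap: [0-1 ALLOC][2-4 FREE][5-18 ALLOC][19-34 ALLOC][35-49 FREE]
Free blocks: [3 15] total_free=18 largest=15 -> 100*(18-15)/18 = 300/18 ≈ 16.667 -> rounds to 17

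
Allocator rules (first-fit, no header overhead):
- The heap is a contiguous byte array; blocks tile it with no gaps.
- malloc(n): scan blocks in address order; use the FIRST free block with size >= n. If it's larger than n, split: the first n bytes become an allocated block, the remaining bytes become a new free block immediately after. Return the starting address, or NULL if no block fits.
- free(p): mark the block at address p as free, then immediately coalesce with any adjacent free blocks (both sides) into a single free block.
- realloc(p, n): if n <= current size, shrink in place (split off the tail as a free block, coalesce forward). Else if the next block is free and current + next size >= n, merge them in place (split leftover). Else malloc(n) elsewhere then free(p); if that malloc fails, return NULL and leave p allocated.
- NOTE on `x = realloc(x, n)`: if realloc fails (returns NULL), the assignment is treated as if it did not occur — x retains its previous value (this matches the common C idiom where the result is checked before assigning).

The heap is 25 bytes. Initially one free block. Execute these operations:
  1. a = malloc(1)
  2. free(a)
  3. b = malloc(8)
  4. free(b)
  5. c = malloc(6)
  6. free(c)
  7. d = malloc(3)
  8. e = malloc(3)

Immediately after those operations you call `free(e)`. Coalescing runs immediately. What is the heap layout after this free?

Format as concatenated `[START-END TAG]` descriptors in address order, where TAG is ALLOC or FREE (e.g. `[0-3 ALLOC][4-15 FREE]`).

Answer: [0-2 ALLOC][3-24 FREE]

Derivation:
Op 1: a = malloc(1) -> a = 0; heap: [0-0 ALLOC][1-24 FREE]
Op 2: free(a) -> (freed a); heap: [0-24 FREE]
Op 3: b = malloc(8) -> b = 0; heap: [0-7 ALLOC][8-24 FREE]
Op 4: free(b) -> (freed b); heap: [0-24 FREE]
Op 5: c = malloc(6) -> c = 0; heap: [0-5 ALLOC][6-24 FREE]
Op 6: free(c) -> (freed c); heap: [0-24 FREE]
Op 7: d = malloc(3) -> d = 0; heap: [0-2 ALLOC][3-24 FREE]
Op 8: e = malloc(3) -> e = 3; heap: [0-2 ALLOC][3-5 ALLOC][6-24 FREE]
free(e): e = 3 -> block [3-5 ALLOC]; mark free, coalesce with adjacent free neighbors -> [0-2 ALLOC][3-24 FREE]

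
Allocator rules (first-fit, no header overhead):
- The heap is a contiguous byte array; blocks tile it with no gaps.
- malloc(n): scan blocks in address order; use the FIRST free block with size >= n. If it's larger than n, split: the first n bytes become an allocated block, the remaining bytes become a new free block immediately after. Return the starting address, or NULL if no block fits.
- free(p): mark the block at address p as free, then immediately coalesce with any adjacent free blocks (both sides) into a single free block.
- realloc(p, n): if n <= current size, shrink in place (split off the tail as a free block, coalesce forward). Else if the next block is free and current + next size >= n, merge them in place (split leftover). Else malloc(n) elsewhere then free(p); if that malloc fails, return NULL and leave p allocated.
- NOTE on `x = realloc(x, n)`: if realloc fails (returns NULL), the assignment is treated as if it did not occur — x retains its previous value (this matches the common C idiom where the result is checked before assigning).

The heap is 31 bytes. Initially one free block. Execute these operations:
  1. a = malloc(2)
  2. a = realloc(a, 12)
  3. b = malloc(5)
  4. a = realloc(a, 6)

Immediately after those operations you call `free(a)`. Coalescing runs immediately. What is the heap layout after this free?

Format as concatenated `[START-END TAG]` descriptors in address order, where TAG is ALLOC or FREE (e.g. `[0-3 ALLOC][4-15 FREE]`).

Answer: [0-11 FREE][12-16 ALLOC][17-30 FREE]

Derivation:
Op 1: a = malloc(2) -> a = 0; heap: [0-1 ALLOC][2-30 FREE]
Op 2: a = realloc(a, 12) -> a = 0; heap: [0-11 ALLOC][12-30 FREE]
Op 3: b = malloc(5) -> b = 12; heap: [0-11 ALLOC][12-16 ALLOC][17-30 FREE]
Op 4: a = realloc(a, 6) -> a = 0; heap: [0-5 ALLOC][6-11 FREE][12-16 ALLOC][17-30 FREE]
free(a): a = 0 -> block [0-5 ALLOC]; mark free, coalesce with adjacent free neighbors -> [0-11 FREE][12-16 ALLOC][17-30 FREE]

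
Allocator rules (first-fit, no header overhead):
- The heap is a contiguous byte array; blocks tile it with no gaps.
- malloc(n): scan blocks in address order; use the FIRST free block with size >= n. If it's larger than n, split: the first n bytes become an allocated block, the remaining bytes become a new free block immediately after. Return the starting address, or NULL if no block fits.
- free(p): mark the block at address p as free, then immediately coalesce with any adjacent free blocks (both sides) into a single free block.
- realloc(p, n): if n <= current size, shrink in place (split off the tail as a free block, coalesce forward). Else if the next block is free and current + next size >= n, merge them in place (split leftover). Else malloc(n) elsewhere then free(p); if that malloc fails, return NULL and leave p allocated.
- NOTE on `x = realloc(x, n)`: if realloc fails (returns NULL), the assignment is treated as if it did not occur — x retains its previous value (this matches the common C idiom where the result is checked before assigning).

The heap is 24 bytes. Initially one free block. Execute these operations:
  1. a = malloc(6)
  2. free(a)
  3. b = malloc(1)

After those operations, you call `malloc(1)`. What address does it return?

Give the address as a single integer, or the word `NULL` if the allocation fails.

Op 1: a = malloc(6) -> a = 0; heap: [0-5 ALLOC][6-23 FREE]
Op 2: free(a) -> (freed a); heap: [0-23 FREE]
Op 3: b = malloc(1) -> b = 0; heap: [0-0 ALLOC][1-23 FREE]
malloc(1): first-fit scan over [0-0 ALLOC][1-23 FREE] -> 1

Answer: 1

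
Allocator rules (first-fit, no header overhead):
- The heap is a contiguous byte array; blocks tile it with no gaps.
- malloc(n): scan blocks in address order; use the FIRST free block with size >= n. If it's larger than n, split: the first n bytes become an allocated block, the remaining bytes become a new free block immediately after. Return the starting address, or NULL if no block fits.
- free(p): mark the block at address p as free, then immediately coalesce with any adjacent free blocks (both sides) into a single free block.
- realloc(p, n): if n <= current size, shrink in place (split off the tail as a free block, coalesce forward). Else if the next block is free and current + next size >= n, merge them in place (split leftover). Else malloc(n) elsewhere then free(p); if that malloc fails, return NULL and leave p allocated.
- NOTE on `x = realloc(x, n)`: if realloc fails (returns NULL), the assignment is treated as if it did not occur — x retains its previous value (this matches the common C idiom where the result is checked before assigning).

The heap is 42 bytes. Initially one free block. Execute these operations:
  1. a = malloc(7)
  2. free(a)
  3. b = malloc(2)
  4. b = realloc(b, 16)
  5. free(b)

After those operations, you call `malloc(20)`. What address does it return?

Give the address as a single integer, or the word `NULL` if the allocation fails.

Answer: 0

Derivation:
Op 1: a = malloc(7) -> a = 0; heap: [0-6 ALLOC][7-41 FREE]
Op 2: free(a) -> (freed a); heap: [0-41 FREE]
Op 3: b = malloc(2) -> b = 0; heap: [0-1 ALLOC][2-41 FREE]
Op 4: b = realloc(b, 16) -> b = 0; heap: [0-15 ALLOC][16-41 FREE]
Op 5: free(b) -> (freed b); heap: [0-41 FREE]
malloc(20): first-fit scan over [0-41 FREE] -> 0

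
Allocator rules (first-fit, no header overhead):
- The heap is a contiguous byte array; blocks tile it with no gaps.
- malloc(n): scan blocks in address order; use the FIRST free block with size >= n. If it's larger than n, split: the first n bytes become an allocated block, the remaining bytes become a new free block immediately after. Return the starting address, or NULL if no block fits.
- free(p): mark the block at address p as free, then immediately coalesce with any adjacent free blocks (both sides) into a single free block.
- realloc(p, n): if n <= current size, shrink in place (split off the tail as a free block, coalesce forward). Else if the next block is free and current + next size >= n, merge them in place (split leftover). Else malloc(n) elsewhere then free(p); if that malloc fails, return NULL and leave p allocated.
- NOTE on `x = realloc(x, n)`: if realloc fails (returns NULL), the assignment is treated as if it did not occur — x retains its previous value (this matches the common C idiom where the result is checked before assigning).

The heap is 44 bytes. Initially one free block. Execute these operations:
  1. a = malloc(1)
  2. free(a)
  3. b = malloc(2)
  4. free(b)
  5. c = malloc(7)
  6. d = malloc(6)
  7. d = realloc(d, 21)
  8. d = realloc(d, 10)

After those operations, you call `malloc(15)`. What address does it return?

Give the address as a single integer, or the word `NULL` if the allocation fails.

Op 1: a = malloc(1) -> a = 0; heap: [0-0 ALLOC][1-43 FREE]
Op 2: free(a) -> (freed a); heap: [0-43 FREE]
Op 3: b = malloc(2) -> b = 0; heap: [0-1 ALLOC][2-43 FREE]
Op 4: free(b) -> (freed b); heap: [0-43 FREE]
Op 5: c = malloc(7) -> c = 0; heap: [0-6 ALLOC][7-43 FREE]
Op 6: d = malloc(6) -> d = 7; heap: [0-6 ALLOC][7-12 ALLOC][13-43 FREE]
Op 7: d = realloc(d, 21) -> d = 7; heap: [0-6 ALLOC][7-27 ALLOC][28-43 FREE]
Op 8: d = realloc(d, 10) -> d = 7; heap: [0-6 ALLOC][7-16 ALLOC][17-43 FREE]
malloc(15): first-fit scan over [0-6 ALLOC][7-16 ALLOC][17-43 FREE] -> 17

Answer: 17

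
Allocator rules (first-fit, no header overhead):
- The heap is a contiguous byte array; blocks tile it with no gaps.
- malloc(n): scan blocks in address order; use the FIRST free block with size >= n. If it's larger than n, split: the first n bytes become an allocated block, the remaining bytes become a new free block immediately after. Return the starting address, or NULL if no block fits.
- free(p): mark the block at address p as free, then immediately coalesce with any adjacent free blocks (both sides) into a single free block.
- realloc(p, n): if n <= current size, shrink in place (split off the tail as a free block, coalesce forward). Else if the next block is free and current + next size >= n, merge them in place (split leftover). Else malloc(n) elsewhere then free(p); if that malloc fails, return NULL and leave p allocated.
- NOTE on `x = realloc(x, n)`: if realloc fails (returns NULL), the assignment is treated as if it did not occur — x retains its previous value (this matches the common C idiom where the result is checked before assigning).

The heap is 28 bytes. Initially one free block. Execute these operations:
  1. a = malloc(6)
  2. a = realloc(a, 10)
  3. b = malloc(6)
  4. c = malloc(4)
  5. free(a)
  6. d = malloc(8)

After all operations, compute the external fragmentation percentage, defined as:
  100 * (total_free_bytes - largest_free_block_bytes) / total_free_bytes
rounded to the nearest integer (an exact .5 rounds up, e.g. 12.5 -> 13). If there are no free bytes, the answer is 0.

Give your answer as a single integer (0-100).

Answer: 20

Derivation:
Op 1: a = malloc(6) -> a = 0; heap: [0-5 ALLOC][6-27 FREE]
Op 2: a = realloc(a, 10) -> a = 0; heap: [0-9 ALLOC][10-27 FREE]
Op 3: b = malloc(6) -> b = 10; heap: [0-9 ALLOC][10-15 ALLOC][16-27 FREE]
Op 4: c = malloc(4) -> c = 16; heap: [0-9 ALLOC][10-15 ALLOC][16-19 ALLOC][20-27 FREE]
Op 5: free(a) -> (freed a); heap: [0-9 FREE][10-15 ALLOC][16-19 ALLOC][20-27 FREE]
Op 6: d = malloc(8) -> d = 0; heap: [0-7 ALLOC][8-9 FREE][10-15 ALLOC][16-19 ALLOC][20-27 FREE]
Free blocks: [2 8] total_free=10 largest=8 -> 100*(10-8)/10 = 200/10 = 20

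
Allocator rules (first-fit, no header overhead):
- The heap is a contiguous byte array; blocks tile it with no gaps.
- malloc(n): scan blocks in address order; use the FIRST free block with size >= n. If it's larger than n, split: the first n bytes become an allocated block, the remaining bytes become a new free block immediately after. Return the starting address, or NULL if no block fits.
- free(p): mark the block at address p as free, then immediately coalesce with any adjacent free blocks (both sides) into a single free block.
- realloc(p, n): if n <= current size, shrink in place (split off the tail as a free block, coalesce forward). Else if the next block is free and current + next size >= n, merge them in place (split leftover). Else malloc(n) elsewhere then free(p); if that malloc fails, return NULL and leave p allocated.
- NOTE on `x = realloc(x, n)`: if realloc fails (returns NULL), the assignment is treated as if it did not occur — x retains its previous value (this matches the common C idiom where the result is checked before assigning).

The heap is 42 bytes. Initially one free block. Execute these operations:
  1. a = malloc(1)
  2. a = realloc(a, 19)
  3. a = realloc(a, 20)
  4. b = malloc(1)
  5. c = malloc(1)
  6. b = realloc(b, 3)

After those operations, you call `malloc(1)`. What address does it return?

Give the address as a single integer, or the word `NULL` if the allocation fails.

Answer: 20

Derivation:
Op 1: a = malloc(1) -> a = 0; heap: [0-0 ALLOC][1-41 FREE]
Op 2: a = realloc(a, 19) -> a = 0; heap: [0-18 ALLOC][19-41 FREE]
Op 3: a = realloc(a, 20) -> a = 0; heap: [0-19 ALLOC][20-41 FREE]
Op 4: b = malloc(1) -> b = 20; heap: [0-19 ALLOC][20-20 ALLOC][21-41 FREE]
Op 5: c = malloc(1) -> c = 21; heap: [0-19 ALLOC][20-20 ALLOC][21-21 ALLOC][22-41 FREE]
Op 6: b = realloc(b, 3) -> b = 22; heap: [0-19 ALLOC][20-20 FREE][21-21 ALLOC][22-24 ALLOC][25-41 FREE]
malloc(1): first-fit scan over [0-19 ALLOC][20-20 FREE][21-21 ALLOC][22-24 ALLOC][25-41 FREE] -> 20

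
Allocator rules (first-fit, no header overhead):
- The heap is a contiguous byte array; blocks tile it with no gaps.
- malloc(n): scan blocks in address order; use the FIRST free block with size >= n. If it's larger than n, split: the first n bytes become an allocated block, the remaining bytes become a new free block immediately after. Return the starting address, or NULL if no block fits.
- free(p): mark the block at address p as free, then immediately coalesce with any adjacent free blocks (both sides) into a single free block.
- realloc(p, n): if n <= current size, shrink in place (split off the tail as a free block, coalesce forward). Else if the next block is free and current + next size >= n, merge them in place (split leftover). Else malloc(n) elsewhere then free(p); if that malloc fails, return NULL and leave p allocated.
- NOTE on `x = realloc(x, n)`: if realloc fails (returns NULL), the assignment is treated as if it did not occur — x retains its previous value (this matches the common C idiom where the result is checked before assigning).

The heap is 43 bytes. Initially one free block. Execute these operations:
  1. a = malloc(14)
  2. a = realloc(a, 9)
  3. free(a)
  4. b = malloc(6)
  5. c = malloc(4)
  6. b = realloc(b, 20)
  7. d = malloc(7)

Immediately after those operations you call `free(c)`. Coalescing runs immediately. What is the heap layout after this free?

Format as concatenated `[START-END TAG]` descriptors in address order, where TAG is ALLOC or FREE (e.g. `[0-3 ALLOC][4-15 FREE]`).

Answer: [0-9 FREE][10-29 ALLOC][30-36 ALLOC][37-42 FREE]

Derivation:
Op 1: a = malloc(14) -> a = 0; heap: [0-13 ALLOC][14-42 FREE]
Op 2: a = realloc(a, 9) -> a = 0; heap: [0-8 ALLOC][9-42 FREE]
Op 3: free(a) -> (freed a); heap: [0-42 FREE]
Op 4: b = malloc(6) -> b = 0; heap: [0-5 ALLOC][6-42 FREE]
Op 5: c = malloc(4) -> c = 6; heap: [0-5 ALLOC][6-9 ALLOC][10-42 FREE]
Op 6: b = realloc(b, 20) -> b = 10; heap: [0-5 FREE][6-9 ALLOC][10-29 ALLOC][30-42 FREE]
Op 7: d = malloc(7) -> d = 30; heap: [0-5 FREE][6-9 ALLOC][10-29 ALLOC][30-36 ALLOC][37-42 FREE]
free(c): c = 6 -> block [6-9 ALLOC]; mark free, coalesce with adjacent free neighbors -> [0-9 FREE][10-29 ALLOC][30-36 ALLOC][37-42 FREE]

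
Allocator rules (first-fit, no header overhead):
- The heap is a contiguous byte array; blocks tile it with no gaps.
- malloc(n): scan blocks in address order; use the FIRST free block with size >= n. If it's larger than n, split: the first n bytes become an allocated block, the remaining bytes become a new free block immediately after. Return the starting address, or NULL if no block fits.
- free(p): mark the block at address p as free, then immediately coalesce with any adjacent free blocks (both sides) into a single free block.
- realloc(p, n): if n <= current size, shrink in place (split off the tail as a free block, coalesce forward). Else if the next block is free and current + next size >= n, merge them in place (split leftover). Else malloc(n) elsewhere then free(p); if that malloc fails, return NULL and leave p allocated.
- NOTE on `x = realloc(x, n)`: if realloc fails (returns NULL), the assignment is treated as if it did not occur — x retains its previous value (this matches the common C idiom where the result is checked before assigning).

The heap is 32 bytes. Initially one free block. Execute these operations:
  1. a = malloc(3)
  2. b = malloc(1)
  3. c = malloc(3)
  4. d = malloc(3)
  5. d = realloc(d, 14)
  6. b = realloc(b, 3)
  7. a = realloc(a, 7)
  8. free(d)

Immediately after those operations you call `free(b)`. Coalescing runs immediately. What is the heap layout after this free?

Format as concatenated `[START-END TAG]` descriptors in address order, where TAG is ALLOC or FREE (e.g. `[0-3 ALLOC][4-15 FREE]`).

Answer: [0-3 FREE][4-6 ALLOC][7-23 FREE][24-30 ALLOC][31-31 FREE]

Derivation:
Op 1: a = malloc(3) -> a = 0; heap: [0-2 ALLOC][3-31 FREE]
Op 2: b = malloc(1) -> b = 3; heap: [0-2 ALLOC][3-3 ALLOC][4-31 FREE]
Op 3: c = malloc(3) -> c = 4; heap: [0-2 ALLOC][3-3 ALLOC][4-6 ALLOC][7-31 FREE]
Op 4: d = malloc(3) -> d = 7; heap: [0-2 ALLOC][3-3 ALLOC][4-6 ALLOC][7-9 ALLOC][10-31 FREE]
Op 5: d = realloc(d, 14) -> d = 7; heap: [0-2 ALLOC][3-3 ALLOC][4-6 ALLOC][7-20 ALLOC][21-31 FREE]
Op 6: b = realloc(b, 3) -> b = 21; heap: [0-2 ALLOC][3-3 FREE][4-6 ALLOC][7-20 ALLOC][21-23 ALLOC][24-31 FREE]
Op 7: a = realloc(a, 7) -> a = 24; heap: [0-3 FREE][4-6 ALLOC][7-20 ALLOC][21-23 ALLOC][24-30 ALLOC][31-31 FREE]
Op 8: free(d) -> (freed d); heap: [0-3 FREE][4-6 ALLOC][7-20 FREE][21-23 ALLOC][24-30 ALLOC][31-31 FREE]
free(b): b = 21 -> block [21-23 ALLOC]; mark free, coalesce with adjacent free neighbors -> [0-3 FREE][4-6 ALLOC][7-23 FREE][24-30 ALLOC][31-31 FREE]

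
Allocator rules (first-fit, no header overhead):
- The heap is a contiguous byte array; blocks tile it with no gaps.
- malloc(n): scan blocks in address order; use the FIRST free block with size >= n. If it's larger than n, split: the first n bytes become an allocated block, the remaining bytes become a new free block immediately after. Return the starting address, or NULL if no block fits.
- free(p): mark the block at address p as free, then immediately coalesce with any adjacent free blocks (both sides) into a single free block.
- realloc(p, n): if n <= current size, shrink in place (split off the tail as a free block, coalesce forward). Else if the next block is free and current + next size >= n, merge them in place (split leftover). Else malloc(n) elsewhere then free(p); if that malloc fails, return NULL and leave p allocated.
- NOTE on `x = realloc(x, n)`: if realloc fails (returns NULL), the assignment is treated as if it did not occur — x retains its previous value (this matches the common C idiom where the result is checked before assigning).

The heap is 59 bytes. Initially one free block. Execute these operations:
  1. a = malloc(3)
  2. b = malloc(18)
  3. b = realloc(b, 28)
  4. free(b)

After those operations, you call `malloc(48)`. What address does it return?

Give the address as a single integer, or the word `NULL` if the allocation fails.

Answer: 3

Derivation:
Op 1: a = malloc(3) -> a = 0; heap: [0-2 ALLOC][3-58 FREE]
Op 2: b = malloc(18) -> b = 3; heap: [0-2 ALLOC][3-20 ALLOC][21-58 FREE]
Op 3: b = realloc(b, 28) -> b = 3; heap: [0-2 ALLOC][3-30 ALLOC][31-58 FREE]
Op 4: free(b) -> (freed b); heap: [0-2 ALLOC][3-58 FREE]
malloc(48): first-fit scan over [0-2 ALLOC][3-58 FREE] -> 3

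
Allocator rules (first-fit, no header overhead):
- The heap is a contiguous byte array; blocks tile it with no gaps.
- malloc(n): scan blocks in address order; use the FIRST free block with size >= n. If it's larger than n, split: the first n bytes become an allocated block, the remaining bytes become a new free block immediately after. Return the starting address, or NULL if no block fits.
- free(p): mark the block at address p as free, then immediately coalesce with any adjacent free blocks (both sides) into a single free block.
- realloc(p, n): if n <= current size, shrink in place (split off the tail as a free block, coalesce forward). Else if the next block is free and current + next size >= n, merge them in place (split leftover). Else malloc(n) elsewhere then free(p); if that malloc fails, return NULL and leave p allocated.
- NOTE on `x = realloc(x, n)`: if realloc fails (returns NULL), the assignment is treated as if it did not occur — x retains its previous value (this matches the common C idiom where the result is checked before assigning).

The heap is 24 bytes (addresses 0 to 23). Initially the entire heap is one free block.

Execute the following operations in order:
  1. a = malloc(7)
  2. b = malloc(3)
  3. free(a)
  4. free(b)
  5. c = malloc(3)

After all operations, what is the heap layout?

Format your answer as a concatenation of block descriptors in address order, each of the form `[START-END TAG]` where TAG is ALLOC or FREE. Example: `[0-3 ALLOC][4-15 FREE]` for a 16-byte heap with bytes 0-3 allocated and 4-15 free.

Op 1: a = malloc(7) -> a = 0; heap: [0-6 ALLOC][7-23 FREE]
Op 2: b = malloc(3) -> b = 7; heap: [0-6 ALLOC][7-9 ALLOC][10-23 FREE]
Op 3: free(a) -> (freed a); heap: [0-6 FREE][7-9 ALLOC][10-23 FREE]
Op 4: free(b) -> (freed b); heap: [0-23 FREE]
Op 5: c = malloc(3) -> c = 0; heap: [0-2 ALLOC][3-23 FREE]

Answer: [0-2 ALLOC][3-23 FREE]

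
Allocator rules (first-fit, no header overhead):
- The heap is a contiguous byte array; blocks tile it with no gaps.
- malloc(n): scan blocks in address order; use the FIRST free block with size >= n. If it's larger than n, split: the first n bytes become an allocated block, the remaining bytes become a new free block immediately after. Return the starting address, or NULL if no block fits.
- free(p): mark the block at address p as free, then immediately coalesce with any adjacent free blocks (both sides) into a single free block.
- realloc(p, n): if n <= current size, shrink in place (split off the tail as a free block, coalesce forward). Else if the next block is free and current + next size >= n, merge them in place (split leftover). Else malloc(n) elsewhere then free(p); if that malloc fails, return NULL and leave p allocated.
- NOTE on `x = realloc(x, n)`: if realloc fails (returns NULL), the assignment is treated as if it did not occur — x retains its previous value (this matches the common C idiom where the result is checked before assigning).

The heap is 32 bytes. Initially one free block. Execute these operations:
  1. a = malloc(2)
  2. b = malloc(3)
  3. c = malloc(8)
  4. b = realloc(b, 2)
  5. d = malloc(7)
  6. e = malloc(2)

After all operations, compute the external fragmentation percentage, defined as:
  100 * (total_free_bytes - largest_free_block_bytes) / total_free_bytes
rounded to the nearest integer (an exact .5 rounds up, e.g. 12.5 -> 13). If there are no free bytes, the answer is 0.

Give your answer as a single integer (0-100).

Answer: 9

Derivation:
Op 1: a = malloc(2) -> a = 0; heap: [0-1 ALLOC][2-31 FREE]
Op 2: b = malloc(3) -> b = 2; heap: [0-1 ALLOC][2-4 ALLOC][5-31 FREE]
Op 3: c = malloc(8) -> c = 5; heap: [0-1 ALLOC][2-4 ALLOC][5-12 ALLOC][13-31 FREE]
Op 4: b = realloc(b, 2) -> b = 2; heap: [0-1 ALLOC][2-3 ALLOC][4-4 FREE][5-12 ALLOC][13-31 FREE]
Op 5: d = malloc(7) -> d = 13; heap: [0-1 ALLOC][2-3 ALLOC][4-4 FREE][5-12 ALLOC][13-19 ALLOC][20-31 FREE]
Op 6: e = malloc(2) -> e = 20; heap: [0-1 ALLOC][2-3 ALLOC][4-4 FREE][5-12 ALLOC][13-19 ALLOC][20-21 ALLOC][22-31 FREE]
Free blocks: [1 10] total_free=11 largest=10 -> 100*(11-10)/11 = 100/11 ≈ 9.091 -> rounds to 9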